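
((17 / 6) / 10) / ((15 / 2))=17 / 450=0.04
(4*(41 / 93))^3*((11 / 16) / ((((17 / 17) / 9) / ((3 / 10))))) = 1516262 / 148955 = 10.18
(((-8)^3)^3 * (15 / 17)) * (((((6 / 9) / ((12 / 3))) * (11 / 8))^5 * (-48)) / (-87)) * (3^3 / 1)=-1649162240 / 1479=-1115052.22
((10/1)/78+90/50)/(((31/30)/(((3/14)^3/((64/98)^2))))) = 8883/206336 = 0.04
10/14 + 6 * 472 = 19829/7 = 2832.71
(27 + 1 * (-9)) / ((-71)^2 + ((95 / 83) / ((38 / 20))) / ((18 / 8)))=13446 / 3765827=0.00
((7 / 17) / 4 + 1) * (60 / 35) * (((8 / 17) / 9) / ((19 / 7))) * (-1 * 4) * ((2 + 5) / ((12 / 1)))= -0.08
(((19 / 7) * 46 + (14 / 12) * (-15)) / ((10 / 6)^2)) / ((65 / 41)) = 554607 / 22750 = 24.38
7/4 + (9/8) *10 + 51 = 64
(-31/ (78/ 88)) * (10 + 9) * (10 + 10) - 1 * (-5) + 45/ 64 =-33158245/ 2496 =-13284.55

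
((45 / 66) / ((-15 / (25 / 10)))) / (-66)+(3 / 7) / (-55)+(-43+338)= 29983183 / 101640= 294.99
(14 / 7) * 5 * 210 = 2100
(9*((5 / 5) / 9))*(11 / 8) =11 / 8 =1.38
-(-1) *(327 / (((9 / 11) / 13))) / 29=15587 / 87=179.16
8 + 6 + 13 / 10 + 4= 19.30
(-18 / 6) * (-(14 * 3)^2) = 5292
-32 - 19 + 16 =-35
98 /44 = 49 /22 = 2.23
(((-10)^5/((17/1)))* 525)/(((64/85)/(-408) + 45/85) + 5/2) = -26775000000/26249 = -1020038.86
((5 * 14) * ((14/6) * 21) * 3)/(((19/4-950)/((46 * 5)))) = -9466800/3781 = -2503.78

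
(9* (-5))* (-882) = 39690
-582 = -582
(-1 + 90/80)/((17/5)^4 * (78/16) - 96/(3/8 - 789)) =1314375/6851421857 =0.00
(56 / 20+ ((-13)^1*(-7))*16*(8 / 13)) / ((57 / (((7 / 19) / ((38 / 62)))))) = 325066 / 34295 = 9.48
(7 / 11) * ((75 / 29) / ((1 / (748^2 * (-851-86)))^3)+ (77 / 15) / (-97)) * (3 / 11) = -10005941775991765246735809025421 / 154715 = -64673378638087872841908080.00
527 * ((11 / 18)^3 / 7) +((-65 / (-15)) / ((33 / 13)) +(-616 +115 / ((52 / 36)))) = -3021052189 / 5837832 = -517.50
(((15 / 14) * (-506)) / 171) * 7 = -1265 / 57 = -22.19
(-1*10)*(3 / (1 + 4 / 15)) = -450 / 19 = -23.68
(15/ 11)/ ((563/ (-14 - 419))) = -6495/ 6193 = -1.05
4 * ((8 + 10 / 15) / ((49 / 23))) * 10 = 23920 / 147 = 162.72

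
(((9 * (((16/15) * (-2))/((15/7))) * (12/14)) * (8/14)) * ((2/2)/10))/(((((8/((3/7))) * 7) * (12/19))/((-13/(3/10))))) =1976/8575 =0.23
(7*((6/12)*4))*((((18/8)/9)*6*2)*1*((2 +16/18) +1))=490/3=163.33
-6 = -6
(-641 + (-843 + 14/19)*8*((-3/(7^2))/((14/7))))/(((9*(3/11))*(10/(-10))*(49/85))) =378427225/1231713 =307.24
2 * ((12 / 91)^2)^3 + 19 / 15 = 10789605368299 / 8518038780615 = 1.27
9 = 9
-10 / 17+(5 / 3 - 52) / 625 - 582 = -18572567 / 31875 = -582.67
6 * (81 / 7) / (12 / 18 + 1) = 41.66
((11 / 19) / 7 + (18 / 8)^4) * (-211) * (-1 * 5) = 923577595 / 34048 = 27125.75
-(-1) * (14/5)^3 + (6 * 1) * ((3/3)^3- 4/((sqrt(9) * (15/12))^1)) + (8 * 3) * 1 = 5694/125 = 45.55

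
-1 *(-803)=803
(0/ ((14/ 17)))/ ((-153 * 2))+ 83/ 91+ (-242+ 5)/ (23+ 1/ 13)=-85157/ 9100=-9.36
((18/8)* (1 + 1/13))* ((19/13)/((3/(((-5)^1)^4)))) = 249375/338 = 737.80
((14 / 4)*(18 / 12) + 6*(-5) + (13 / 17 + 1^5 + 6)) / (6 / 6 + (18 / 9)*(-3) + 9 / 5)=5.31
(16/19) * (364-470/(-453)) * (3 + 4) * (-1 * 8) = -148164352/8607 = -17214.40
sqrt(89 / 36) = sqrt(89) / 6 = 1.57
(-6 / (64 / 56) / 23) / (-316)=21 / 29072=0.00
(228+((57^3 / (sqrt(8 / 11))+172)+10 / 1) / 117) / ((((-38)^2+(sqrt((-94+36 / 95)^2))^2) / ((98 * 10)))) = 2211125 / 100341+45498319125 * sqrt(22) / 1197759368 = 200.21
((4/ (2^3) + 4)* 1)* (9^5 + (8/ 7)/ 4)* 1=3720105/ 14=265721.79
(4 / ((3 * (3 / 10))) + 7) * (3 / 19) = 103 / 57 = 1.81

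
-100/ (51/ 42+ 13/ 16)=-11200/ 227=-49.34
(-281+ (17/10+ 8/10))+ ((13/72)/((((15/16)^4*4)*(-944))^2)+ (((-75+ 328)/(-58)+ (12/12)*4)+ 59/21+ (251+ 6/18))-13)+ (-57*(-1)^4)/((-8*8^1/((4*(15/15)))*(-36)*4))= -157492534671785400827/4172656250700000000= -37.74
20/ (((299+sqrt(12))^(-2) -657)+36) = -6202542703660/ 192588947478301+1495 * sqrt(3)/ 192588947478301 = -0.03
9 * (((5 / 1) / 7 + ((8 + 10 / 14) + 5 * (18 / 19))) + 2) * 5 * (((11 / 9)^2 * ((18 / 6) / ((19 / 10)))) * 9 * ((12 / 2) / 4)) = 58533750 / 2527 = 23163.34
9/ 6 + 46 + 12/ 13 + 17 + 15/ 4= 3597/ 52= 69.17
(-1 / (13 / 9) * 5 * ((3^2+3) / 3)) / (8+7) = -12 / 13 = -0.92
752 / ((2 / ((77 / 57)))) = 28952 / 57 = 507.93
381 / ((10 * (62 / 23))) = 8763 / 620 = 14.13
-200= -200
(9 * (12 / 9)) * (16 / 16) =12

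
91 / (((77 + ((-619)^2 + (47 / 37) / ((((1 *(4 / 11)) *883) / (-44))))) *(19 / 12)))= 35676732 / 237894497209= 0.00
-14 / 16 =-7 / 8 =-0.88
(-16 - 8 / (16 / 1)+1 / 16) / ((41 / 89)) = -23407 / 656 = -35.68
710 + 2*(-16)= 678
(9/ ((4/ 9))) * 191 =15471/ 4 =3867.75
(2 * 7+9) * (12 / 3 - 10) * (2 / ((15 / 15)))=-276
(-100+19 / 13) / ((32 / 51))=-65331 / 416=-157.05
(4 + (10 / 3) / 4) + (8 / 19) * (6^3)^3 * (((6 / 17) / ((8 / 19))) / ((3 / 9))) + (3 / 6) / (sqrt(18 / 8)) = 1088391695 / 102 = 10670506.81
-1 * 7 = -7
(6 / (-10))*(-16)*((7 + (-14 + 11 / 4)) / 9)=-68 / 15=-4.53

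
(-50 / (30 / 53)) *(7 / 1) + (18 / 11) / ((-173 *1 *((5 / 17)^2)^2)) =-2210800759 / 3568125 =-619.60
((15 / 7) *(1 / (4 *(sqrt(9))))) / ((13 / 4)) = 0.05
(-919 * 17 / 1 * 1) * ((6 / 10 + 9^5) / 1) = -4612659504 / 5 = -922531900.80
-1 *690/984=-115/164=-0.70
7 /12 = 0.58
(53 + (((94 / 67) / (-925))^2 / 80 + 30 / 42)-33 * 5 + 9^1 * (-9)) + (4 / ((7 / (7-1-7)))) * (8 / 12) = -44400811218373 / 230454037500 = -192.67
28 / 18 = 14 / 9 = 1.56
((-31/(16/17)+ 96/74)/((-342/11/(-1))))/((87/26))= -0.30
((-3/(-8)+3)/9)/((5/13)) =39/40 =0.98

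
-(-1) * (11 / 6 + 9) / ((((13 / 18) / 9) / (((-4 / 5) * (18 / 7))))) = -1944 / 7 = -277.71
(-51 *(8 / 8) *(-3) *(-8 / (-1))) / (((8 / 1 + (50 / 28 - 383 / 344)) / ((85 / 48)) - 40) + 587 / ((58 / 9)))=1816330320 / 83075639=21.86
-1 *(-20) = 20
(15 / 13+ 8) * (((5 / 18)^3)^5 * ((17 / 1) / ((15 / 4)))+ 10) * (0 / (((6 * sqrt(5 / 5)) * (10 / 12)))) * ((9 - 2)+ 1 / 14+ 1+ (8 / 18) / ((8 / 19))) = 0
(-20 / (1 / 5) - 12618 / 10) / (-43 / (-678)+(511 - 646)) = 419682 / 41585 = 10.09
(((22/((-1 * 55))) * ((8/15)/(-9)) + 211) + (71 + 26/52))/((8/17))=600.36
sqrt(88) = 2 * sqrt(22) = 9.38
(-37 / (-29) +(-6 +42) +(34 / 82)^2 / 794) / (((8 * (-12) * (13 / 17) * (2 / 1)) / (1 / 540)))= -4905636331 / 10434089323008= -0.00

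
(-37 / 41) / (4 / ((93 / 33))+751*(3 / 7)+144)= -8029 / 4157359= -0.00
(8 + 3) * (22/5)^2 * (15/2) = 7986/5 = 1597.20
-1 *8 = -8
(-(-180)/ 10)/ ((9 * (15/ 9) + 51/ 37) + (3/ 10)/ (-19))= 14060/ 12781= 1.10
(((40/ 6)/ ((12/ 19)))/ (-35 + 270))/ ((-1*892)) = -19/ 377316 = -0.00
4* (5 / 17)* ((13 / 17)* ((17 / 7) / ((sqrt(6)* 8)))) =0.11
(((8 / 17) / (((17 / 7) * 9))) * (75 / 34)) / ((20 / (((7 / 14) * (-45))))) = -525 / 9826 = -0.05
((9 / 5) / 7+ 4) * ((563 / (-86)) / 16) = -83887 / 48160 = -1.74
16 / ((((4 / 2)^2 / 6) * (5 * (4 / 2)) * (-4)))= -3 / 5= -0.60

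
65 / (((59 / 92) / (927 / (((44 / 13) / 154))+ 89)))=4284061.86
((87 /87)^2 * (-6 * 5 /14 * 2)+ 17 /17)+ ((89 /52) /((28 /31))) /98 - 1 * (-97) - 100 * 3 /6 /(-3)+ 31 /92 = 1090260443 /9845472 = 110.74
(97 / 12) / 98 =97 / 1176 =0.08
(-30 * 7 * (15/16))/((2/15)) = -23625/16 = -1476.56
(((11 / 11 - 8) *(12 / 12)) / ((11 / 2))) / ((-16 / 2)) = 7 / 44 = 0.16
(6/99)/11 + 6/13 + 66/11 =30518/4719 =6.47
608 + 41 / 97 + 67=65516 / 97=675.42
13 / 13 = 1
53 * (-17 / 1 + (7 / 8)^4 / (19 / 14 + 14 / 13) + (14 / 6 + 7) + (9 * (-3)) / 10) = -7303515911 / 13608960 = -536.67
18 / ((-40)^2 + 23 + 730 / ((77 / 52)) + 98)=1386 / 170477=0.01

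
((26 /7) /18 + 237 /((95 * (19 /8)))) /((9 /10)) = 285826 /204687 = 1.40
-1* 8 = -8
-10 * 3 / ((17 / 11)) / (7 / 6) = -16.64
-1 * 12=-12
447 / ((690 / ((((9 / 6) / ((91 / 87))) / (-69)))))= -12963 / 962780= -0.01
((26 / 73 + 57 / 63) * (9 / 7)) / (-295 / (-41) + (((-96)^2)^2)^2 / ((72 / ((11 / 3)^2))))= 237759 / 197552725458162817519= 0.00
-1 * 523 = -523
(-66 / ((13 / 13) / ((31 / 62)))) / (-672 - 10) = 3 / 62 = 0.05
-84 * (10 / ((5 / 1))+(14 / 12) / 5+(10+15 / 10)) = -5768 / 5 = -1153.60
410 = 410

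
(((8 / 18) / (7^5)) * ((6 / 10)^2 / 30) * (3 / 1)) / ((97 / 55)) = 22 / 40756975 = 0.00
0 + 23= 23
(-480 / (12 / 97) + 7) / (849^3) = -1291 / 203986683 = -0.00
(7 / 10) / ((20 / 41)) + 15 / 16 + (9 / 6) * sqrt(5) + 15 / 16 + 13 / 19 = 3 * sqrt(5) / 2 + 7589 / 1900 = 7.35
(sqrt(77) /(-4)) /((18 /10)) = -1.22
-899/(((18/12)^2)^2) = -177.58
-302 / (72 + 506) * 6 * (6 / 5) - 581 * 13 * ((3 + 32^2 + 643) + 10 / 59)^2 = -105977201662508716 / 5030045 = -21068837686.84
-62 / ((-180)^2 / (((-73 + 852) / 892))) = -0.00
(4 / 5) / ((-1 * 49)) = -0.02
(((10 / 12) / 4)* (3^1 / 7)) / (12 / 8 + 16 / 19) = 95 / 2492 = 0.04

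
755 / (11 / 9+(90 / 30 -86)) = -6795 / 736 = -9.23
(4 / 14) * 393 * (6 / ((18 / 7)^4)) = 44933 / 2916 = 15.41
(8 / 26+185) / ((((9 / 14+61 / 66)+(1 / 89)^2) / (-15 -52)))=-295327300653 / 37279229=-7922.03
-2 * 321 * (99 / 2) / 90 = -3531 / 10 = -353.10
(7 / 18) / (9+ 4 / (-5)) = 35 / 738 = 0.05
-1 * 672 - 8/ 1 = -680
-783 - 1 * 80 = -863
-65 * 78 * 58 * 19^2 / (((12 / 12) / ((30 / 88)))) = -398083725 / 11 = -36189429.55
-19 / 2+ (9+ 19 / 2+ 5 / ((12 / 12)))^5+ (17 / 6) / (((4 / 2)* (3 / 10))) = 2064103687 / 288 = 7167026.69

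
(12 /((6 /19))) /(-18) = -19 /9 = -2.11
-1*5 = -5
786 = 786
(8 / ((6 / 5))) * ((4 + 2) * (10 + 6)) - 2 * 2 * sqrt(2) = 634.34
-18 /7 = -2.57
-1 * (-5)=5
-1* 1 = -1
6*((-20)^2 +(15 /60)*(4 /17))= 2400.35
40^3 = 64000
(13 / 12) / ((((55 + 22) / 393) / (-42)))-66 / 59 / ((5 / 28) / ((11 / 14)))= -237.15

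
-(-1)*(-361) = -361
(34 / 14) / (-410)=-17 / 2870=-0.01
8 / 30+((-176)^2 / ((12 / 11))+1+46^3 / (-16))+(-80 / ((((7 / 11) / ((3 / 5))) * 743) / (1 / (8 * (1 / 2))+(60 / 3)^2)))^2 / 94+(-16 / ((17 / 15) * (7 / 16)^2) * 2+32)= 14403828544620787 / 648398111970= 22214.48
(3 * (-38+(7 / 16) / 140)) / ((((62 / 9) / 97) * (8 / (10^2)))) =-159222105 / 7936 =-20063.27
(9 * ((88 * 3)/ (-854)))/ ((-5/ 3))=3564/ 2135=1.67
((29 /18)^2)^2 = 707281 /104976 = 6.74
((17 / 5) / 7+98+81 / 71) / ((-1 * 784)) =-61893 / 487060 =-0.13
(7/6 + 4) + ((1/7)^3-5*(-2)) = 15.17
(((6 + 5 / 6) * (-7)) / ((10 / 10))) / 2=-287 / 12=-23.92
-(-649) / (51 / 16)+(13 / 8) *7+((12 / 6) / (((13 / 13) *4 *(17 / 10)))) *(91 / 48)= 58627 / 272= 215.54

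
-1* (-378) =378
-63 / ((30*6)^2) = -7 / 3600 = -0.00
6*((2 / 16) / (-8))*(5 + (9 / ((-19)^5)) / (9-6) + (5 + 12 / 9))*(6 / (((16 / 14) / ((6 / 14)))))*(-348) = 65918700531 / 79235168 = 831.94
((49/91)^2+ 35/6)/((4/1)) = 6209/4056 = 1.53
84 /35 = 12 /5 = 2.40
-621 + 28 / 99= -61451 / 99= -620.72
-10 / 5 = -2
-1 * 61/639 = -61/639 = -0.10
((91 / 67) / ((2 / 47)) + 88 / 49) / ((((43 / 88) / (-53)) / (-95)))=49041202100 / 141169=347393.56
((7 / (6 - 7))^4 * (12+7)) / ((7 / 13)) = 84721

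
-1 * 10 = -10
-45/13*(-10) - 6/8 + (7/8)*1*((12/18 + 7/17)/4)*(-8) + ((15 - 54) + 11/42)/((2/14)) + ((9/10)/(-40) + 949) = 188236033/265200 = 709.79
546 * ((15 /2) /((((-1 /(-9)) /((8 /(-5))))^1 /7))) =-412776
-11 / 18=-0.61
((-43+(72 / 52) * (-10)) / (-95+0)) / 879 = 739 / 1085565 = 0.00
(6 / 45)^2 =4 / 225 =0.02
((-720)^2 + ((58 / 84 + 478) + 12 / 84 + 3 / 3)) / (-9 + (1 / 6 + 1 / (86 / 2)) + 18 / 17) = -66941.41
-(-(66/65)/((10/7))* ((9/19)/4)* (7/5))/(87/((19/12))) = 1617/754000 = 0.00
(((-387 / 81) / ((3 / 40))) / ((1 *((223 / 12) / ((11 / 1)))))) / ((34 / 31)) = -1173040 / 34119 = -34.38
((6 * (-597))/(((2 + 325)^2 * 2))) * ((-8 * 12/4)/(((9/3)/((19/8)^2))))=71839/95048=0.76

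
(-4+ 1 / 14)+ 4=1 / 14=0.07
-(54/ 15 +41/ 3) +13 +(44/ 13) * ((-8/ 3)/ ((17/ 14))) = -12928/ 1105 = -11.70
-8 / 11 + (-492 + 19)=-5211 / 11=-473.73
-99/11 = -9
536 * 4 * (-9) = -19296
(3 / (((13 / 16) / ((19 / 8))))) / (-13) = -114 / 169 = -0.67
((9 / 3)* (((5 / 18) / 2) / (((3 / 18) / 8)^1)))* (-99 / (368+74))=-990 / 221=-4.48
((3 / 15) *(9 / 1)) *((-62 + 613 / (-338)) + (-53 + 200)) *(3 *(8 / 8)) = 759159 / 1690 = 449.21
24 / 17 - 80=-1336 / 17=-78.59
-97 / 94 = -1.03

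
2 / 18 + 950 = 8551 / 9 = 950.11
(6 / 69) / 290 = 1 / 3335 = 0.00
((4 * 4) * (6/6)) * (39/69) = 208/23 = 9.04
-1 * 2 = -2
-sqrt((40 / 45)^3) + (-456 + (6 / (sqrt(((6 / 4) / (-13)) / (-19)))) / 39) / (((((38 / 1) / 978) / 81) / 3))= -2851848 - 16*sqrt(2) / 27 + 79218*sqrt(1482) / 247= -2839502.13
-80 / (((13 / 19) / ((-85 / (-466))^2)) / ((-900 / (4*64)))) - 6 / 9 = 440718901 / 33876336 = 13.01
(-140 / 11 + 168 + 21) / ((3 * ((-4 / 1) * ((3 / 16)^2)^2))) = -11884.99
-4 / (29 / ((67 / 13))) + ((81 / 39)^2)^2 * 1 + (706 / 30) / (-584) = 129557039723 / 7255636440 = 17.86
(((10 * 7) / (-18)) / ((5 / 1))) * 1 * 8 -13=-173 / 9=-19.22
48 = 48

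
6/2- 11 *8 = -85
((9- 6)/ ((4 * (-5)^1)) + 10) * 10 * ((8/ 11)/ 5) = 788/ 55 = 14.33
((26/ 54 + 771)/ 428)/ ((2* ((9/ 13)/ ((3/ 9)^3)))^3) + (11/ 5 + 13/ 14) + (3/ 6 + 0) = 84235313261761/ 23214235700880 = 3.63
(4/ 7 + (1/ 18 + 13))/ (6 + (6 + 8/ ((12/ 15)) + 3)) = 1717/ 3150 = 0.55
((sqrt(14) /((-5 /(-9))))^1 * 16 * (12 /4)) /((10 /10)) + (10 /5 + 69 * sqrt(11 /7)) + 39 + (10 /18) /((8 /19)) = 3047 /72 + 69 * sqrt(77) /7 + 432 * sqrt(14) /5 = 452.09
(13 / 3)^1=13 / 3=4.33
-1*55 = -55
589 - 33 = 556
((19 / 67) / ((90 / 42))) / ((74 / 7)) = 0.01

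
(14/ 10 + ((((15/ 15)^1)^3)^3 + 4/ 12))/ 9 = 41/ 135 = 0.30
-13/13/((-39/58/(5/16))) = 145/312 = 0.46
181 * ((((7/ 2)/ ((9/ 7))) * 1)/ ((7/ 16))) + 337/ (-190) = 1922807/ 1710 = 1124.45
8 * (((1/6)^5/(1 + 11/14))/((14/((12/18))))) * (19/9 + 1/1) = 14/164025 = 0.00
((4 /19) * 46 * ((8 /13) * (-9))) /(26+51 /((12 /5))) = -5888 /5187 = -1.14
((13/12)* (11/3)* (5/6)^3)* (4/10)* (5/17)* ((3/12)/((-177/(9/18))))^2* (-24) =-17875/5521924224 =-0.00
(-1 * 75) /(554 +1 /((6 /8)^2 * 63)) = -42525 /314134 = -0.14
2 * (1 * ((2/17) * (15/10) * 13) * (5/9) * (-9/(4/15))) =-86.03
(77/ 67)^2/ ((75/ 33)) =65219/ 112225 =0.58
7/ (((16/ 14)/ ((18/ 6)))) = 147/ 8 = 18.38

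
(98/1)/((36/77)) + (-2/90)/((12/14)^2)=339521/1620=209.58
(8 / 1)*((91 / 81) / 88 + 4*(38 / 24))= 45235 / 891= 50.77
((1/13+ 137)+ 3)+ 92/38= 35197/247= 142.50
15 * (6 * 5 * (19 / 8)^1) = 4275 / 4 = 1068.75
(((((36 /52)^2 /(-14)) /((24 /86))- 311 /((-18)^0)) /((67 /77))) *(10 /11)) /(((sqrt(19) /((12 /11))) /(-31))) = 1369176225 *sqrt(19) /2366507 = 2521.90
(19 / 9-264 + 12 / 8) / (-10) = 4687 / 180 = 26.04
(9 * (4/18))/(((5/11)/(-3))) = -66/5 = -13.20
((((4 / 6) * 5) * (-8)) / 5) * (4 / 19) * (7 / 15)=-448 / 855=-0.52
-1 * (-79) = 79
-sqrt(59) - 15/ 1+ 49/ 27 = -356/ 27 - sqrt(59) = -20.87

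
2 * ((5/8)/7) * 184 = 230/7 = 32.86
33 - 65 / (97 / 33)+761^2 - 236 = 56152901 / 97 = 578895.89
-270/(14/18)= -2430/7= -347.14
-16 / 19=-0.84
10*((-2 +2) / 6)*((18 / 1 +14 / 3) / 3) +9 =9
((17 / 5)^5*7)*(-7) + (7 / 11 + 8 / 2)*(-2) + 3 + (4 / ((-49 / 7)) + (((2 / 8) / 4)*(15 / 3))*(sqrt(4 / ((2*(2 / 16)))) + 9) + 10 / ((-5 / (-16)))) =-85601436751 / 3850000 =-22234.14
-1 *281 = -281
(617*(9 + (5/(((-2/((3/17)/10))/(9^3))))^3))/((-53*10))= 1290458377071/33329792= 38717.86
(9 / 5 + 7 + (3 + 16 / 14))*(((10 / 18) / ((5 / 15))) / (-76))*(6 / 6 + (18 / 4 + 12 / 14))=-1.80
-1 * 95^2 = -9025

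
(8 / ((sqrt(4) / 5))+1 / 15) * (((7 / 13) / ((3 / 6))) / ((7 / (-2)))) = -1204 / 195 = -6.17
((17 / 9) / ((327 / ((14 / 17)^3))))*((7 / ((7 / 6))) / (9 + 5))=0.00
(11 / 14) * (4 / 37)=22 / 259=0.08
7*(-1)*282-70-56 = -2100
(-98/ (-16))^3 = 117649/ 512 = 229.78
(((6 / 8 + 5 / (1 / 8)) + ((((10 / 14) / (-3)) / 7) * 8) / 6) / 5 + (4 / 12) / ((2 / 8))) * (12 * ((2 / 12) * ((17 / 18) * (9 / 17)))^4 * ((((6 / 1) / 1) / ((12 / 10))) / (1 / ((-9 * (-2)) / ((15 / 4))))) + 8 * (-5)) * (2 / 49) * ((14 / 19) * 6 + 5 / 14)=-305774481667 / 4138555680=-73.88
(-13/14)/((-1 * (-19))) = -0.05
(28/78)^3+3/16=221861/949104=0.23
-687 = -687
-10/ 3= -3.33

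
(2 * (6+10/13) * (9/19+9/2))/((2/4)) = 33264/247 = 134.67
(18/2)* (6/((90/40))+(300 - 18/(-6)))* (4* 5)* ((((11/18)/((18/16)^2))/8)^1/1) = 806960/243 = 3320.82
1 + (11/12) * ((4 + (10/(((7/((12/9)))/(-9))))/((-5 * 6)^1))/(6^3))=578/567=1.02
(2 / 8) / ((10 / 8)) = 1 / 5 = 0.20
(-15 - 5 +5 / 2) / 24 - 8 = -419 / 48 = -8.73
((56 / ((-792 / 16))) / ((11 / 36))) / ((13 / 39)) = -1344 / 121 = -11.11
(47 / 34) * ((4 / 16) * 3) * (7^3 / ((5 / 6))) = 145089 / 340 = 426.73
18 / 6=3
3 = 3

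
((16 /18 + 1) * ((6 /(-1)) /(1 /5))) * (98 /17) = -980 /3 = -326.67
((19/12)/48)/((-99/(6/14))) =-19/133056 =-0.00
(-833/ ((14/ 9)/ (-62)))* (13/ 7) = 61659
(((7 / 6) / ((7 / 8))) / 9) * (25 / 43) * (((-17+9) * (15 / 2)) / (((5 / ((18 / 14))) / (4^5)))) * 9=-3686400 / 301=-12247.18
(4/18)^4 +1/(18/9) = 0.50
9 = 9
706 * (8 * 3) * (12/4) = 50832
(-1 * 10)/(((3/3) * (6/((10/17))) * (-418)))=25/10659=0.00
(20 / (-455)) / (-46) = 2 / 2093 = 0.00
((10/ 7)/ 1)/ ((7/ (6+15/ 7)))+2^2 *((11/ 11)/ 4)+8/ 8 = 1256/ 343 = 3.66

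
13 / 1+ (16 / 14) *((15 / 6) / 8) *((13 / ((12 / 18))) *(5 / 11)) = 4979 / 308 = 16.17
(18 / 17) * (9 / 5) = 1.91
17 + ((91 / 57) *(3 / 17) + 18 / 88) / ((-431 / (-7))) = 104179701 / 6125372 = 17.01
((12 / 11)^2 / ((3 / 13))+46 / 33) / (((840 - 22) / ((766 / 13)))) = 0.47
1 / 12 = 0.08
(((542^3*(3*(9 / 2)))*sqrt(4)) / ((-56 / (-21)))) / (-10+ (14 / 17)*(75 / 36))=-164434545882 / 845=-194597095.72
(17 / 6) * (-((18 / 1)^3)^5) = -19115481746686132224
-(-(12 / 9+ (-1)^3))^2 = -1 / 9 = -0.11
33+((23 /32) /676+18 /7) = 5386529 /151424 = 35.57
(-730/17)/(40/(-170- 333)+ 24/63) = -3855495/27064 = -142.46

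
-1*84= -84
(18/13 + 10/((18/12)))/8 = 157/156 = 1.01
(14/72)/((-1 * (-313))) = 7/11268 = 0.00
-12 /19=-0.63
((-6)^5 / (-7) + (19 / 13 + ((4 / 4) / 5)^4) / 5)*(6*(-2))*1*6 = -22750791552 / 284375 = -80002.78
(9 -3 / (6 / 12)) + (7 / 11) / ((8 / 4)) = 73 / 22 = 3.32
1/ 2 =0.50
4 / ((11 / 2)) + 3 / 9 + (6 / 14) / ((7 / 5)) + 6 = 11912 / 1617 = 7.37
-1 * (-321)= 321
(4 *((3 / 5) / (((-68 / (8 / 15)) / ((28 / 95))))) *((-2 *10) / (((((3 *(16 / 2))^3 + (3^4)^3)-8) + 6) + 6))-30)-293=-1422184236629 / 4403047175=-323.00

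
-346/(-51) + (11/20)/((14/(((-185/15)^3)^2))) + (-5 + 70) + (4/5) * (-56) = 479884475131/3470040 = 138293.64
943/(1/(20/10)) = 1886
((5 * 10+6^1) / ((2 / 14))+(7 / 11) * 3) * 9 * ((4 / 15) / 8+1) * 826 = 166426197 / 55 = 3025930.85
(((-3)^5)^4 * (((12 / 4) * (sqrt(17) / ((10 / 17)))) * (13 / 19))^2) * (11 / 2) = 3969689697394.91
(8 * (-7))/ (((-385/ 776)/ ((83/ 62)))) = 257632/ 1705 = 151.10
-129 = -129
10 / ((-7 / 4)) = -40 / 7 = -5.71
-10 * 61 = -610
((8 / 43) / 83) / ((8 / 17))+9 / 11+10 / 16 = 454759 / 314072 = 1.45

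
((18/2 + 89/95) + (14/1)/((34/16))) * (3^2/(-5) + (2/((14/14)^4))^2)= 293568/8075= 36.36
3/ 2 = 1.50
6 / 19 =0.32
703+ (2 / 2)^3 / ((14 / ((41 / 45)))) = 442931 / 630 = 703.07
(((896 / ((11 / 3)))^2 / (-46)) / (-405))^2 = 161128382464 / 15683805225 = 10.27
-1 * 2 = -2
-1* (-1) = 1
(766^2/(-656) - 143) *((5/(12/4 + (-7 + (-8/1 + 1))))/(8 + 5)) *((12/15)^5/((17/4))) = 174224384/62294375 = 2.80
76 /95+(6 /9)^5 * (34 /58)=30908 /35235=0.88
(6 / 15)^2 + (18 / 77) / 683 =210814 / 1314775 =0.16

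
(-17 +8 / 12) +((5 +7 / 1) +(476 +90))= 1685 / 3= 561.67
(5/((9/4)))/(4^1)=5/9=0.56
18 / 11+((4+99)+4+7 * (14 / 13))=16613 / 143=116.17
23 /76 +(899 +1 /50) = 1708713 /1900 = 899.32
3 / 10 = 0.30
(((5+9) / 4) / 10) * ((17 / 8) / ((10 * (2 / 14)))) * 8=833 / 200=4.16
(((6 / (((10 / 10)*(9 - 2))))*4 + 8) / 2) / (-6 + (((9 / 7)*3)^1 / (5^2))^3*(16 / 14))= -107187500 / 112468143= -0.95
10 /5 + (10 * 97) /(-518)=33 /259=0.13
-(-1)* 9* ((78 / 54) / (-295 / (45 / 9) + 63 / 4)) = -52 / 173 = -0.30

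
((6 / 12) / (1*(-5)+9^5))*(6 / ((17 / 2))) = 3 / 501874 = 0.00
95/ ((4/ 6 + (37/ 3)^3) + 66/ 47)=120555/ 2383319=0.05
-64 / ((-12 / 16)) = 85.33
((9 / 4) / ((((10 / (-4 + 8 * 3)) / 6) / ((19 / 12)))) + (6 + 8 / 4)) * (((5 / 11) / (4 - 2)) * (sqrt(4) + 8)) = 5075 / 44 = 115.34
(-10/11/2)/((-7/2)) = 10/77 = 0.13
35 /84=5 /12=0.42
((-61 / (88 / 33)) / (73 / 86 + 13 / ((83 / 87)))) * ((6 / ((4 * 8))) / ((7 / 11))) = -21553191 / 46289600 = -0.47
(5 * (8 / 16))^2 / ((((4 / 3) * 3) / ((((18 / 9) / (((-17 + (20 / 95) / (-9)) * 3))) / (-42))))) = 475 / 326032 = 0.00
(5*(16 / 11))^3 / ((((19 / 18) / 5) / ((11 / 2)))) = 23040000 / 2299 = 10021.75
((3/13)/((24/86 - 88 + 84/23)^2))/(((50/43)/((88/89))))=1387953699/49989086997200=0.00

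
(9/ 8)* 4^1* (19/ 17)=171/ 34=5.03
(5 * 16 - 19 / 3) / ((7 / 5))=52.62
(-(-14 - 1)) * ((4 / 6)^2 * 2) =40 / 3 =13.33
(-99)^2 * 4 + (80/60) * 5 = 117632/3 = 39210.67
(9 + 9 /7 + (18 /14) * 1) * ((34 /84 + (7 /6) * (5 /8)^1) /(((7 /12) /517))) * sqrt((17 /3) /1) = 5318379 * sqrt(51) /1372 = 27682.82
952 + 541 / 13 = 12917 / 13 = 993.62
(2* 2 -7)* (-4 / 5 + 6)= -15.60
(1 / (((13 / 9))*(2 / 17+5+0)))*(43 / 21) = 731 / 2639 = 0.28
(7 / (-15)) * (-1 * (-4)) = -28 / 15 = -1.87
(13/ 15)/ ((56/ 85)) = 221/ 168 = 1.32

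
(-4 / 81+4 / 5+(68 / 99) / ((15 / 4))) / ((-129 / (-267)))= 74048 / 38313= 1.93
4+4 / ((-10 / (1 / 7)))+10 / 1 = 488 / 35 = 13.94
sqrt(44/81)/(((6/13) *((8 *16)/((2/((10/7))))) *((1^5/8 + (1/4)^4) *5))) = 182 *sqrt(11)/22275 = 0.03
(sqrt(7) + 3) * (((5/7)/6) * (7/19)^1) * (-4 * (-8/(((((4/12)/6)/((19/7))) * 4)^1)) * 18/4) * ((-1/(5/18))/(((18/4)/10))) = -3484.24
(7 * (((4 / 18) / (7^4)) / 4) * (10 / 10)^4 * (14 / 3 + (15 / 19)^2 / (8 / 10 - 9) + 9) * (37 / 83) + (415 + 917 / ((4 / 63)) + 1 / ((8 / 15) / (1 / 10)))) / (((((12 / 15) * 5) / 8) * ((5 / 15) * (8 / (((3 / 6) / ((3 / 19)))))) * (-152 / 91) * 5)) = -35160004825266581 / 8321449006080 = -4225.23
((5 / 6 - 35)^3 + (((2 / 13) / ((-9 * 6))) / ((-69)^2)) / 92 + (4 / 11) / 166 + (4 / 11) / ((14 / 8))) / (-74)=7125326981206309 / 13219985325456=538.98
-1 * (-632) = 632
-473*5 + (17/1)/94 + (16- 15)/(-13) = -2889903/1222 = -2364.90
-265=-265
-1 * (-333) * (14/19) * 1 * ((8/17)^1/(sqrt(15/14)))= 12432 * sqrt(210)/1615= 111.55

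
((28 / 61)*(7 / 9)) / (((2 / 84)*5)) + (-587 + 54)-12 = -495931 / 915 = -542.00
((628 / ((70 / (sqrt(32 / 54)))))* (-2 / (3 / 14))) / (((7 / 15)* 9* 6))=-2.56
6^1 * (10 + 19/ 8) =297/ 4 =74.25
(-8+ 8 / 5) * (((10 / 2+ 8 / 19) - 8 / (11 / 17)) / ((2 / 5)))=23216 / 209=111.08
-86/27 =-3.19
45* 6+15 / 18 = 1625 / 6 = 270.83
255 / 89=2.87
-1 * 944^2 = -891136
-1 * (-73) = 73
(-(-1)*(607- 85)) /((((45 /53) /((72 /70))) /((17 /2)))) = 940644 /175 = 5375.11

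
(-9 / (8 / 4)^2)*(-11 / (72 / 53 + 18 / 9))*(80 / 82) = 26235 / 3649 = 7.19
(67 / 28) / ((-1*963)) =-67 / 26964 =-0.00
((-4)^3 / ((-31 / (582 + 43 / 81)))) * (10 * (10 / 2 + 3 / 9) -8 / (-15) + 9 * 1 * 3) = 97253.84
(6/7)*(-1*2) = -12/7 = -1.71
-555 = -555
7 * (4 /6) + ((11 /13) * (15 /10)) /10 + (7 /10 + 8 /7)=7247 /1092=6.64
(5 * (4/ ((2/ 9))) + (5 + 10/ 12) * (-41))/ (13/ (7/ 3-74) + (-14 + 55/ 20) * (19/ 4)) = 1539400/ 553347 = 2.78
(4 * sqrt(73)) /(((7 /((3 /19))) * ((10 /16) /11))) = 1056 * sqrt(73) /665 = 13.57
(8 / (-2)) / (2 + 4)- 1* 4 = -14 / 3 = -4.67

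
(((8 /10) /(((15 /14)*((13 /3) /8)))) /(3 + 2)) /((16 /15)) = 0.26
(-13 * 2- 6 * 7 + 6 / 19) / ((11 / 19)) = -1286 / 11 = -116.91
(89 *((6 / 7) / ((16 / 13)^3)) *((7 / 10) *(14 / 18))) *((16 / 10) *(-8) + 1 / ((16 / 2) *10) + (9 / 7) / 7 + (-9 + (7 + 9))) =-4295273411 / 34406400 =-124.84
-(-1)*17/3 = 17/3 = 5.67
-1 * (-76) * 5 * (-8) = -3040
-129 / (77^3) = -129 / 456533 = -0.00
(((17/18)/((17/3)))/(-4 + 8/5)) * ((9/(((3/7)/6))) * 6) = -105/2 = -52.50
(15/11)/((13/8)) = 120/143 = 0.84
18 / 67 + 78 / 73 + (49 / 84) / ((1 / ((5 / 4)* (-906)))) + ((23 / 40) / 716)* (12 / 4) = -92351544221 / 140078240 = -659.29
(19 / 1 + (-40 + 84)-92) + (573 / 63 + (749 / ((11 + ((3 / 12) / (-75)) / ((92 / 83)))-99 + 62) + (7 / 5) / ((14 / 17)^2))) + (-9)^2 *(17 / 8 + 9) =515126544997 / 602853720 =854.48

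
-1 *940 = -940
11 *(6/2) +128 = 161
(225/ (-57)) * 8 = -31.58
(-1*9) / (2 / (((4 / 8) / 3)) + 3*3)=-3 / 7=-0.43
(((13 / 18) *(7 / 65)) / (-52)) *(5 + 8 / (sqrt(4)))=-0.01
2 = 2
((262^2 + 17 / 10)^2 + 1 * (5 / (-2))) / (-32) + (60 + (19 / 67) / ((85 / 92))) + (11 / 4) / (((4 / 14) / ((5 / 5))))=-536722984262341 / 3644800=-147257184.01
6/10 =3/5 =0.60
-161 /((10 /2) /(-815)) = 26243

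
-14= -14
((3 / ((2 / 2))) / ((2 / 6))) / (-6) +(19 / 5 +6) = 83 / 10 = 8.30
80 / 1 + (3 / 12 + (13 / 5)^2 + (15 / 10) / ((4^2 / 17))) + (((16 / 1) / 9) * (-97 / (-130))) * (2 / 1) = 8541631 / 93600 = 91.26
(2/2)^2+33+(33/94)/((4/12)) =3295/94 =35.05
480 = 480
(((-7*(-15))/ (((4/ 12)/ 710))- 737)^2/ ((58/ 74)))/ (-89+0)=-1838537606053/ 2581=-712335376.23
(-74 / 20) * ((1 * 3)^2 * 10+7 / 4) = -13579 / 40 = -339.48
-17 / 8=-2.12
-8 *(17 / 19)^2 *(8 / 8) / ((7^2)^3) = -2312 / 42471289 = -0.00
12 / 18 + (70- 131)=-181 / 3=-60.33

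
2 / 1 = 2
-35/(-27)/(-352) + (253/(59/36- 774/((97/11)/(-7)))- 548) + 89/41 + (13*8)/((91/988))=3425188045582297/5867855487648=583.72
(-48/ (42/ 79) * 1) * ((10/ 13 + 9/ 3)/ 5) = -68.06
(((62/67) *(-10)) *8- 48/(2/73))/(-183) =122344/12261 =9.98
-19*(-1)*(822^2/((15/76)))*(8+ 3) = 3577521552/5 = 715504310.40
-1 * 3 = -3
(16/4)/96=1/24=0.04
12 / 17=0.71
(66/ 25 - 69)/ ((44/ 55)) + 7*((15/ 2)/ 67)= -110103/ 1340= -82.17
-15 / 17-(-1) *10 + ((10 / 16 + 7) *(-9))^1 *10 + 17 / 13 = -597429 / 884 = -675.82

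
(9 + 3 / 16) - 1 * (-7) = 259 / 16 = 16.19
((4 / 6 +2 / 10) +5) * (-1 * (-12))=352 / 5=70.40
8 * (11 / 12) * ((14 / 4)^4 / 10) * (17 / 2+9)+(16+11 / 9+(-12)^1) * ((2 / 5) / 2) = 2774659 / 1440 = 1926.85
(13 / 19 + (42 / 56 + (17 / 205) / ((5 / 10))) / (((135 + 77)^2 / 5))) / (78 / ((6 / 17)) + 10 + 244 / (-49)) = 4695908973 / 1551003956800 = 0.00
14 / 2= 7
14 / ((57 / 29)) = 406 / 57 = 7.12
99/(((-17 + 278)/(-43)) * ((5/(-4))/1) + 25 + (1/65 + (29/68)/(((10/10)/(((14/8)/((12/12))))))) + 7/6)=225791280/78720383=2.87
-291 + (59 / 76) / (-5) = -291.16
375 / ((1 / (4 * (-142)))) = -213000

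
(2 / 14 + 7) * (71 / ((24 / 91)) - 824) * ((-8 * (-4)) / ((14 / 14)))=-2663000 / 21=-126809.52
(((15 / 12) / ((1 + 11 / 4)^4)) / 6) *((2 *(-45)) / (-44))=16 / 7425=0.00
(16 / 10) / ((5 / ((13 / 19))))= 104 / 475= 0.22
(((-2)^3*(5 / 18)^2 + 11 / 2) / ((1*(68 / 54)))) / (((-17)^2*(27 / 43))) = 34013 / 1591812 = 0.02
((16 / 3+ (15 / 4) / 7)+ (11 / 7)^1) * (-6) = -625 / 14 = -44.64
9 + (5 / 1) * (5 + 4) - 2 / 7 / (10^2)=18899 / 350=54.00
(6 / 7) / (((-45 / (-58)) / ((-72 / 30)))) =-464 / 175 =-2.65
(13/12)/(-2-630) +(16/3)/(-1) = -13487/2528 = -5.34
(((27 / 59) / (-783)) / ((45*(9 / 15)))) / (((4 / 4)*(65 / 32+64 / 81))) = -0.00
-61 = -61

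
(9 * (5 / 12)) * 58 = 435 / 2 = 217.50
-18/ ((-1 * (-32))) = -0.56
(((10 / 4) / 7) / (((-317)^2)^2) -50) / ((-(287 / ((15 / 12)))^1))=35343136923475 / 162295684752712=0.22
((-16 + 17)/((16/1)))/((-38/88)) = -11/76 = -0.14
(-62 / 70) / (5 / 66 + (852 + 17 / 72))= -24552 / 23626085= -0.00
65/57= 1.14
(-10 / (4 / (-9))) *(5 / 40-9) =-3195 / 16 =-199.69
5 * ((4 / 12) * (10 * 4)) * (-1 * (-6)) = 400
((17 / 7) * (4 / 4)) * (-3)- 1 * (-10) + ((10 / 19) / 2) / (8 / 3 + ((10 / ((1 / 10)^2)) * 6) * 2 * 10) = 129962993 / 47881064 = 2.71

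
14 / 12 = 7 / 6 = 1.17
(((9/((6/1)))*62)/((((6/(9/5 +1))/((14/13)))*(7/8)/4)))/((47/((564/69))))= 55552/1495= 37.16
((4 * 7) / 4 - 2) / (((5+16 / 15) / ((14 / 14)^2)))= 75 / 91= 0.82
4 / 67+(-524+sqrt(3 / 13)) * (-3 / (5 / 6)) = 631964 / 335 - 18 * sqrt(39) / 65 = 1884.73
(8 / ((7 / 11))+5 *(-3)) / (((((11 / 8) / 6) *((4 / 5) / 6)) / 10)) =-61200 / 77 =-794.81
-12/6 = -2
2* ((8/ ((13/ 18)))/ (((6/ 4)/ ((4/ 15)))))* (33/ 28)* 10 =46.42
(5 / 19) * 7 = 35 / 19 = 1.84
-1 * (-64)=64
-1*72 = -72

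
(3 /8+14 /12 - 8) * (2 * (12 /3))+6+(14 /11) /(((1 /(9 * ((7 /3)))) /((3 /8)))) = -4705 /132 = -35.64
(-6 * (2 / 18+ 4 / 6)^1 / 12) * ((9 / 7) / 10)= -1 / 20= -0.05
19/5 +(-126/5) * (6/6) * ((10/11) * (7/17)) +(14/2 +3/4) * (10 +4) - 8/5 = 189369/1870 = 101.27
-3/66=-1/22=-0.05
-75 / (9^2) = -25 / 27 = -0.93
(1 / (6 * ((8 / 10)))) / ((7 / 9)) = 15 / 56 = 0.27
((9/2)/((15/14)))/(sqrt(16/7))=21 * sqrt(7)/20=2.78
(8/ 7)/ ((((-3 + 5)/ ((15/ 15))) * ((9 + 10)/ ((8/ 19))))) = 0.01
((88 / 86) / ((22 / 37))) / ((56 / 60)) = 555 / 301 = 1.84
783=783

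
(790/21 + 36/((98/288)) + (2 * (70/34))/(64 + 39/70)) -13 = 1473494033/11292981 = 130.48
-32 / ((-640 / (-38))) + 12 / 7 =-13 / 70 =-0.19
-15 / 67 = -0.22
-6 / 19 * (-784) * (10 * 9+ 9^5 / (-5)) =-275649696 / 95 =-2901575.75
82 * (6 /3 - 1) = 82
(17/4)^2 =289/16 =18.06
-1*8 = -8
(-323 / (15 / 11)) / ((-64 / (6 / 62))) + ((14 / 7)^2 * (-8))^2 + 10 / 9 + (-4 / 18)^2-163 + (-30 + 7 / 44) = 7359805483 / 8838720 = 832.68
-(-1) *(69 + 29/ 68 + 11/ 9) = 43237/ 612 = 70.65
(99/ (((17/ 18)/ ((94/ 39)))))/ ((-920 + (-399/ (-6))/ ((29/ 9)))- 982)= -0.13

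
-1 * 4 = -4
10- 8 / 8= 9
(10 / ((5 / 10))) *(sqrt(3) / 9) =20 *sqrt(3) / 9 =3.85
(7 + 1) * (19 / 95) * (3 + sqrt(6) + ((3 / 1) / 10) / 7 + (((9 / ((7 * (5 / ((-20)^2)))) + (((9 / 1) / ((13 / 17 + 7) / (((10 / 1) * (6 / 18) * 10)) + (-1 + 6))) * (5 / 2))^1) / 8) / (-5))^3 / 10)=34627584817762149 / 19318278811811840 + 8 * sqrt(6) / 5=5.71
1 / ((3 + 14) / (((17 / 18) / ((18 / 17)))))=17 / 324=0.05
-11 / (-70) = 11 / 70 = 0.16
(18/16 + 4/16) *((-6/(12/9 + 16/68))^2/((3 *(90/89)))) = 848793/128000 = 6.63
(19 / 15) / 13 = 19 / 195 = 0.10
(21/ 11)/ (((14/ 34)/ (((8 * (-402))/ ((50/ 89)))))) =-7298712/ 275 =-26540.77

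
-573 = -573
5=5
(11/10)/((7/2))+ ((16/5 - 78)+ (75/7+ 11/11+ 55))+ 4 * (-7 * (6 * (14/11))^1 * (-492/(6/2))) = 35058.41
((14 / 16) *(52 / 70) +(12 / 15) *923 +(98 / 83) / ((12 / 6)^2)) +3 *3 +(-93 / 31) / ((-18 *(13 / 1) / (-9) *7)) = 113042533 / 151060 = 748.33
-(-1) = 1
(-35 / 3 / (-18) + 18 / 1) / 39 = 1007 / 2106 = 0.48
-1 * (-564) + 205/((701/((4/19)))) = 564.06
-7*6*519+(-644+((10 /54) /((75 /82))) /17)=-154513088 /6885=-22441.99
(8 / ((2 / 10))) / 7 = 40 / 7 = 5.71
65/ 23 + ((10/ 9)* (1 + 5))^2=9785/ 207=47.27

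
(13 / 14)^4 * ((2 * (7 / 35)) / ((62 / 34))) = 485537 / 2977240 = 0.16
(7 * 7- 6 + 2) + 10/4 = 47.50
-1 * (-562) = 562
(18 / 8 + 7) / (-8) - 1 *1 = -69 / 32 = -2.16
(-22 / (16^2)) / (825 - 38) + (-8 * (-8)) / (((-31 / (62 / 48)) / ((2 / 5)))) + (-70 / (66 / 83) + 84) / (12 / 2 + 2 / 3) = -1.67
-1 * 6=-6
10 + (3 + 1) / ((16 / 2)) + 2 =25 / 2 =12.50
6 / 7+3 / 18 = 43 / 42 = 1.02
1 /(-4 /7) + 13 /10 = -9 /20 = -0.45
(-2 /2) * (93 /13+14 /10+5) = -881 /65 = -13.55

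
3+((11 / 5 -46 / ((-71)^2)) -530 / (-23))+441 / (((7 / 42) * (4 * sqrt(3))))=16367878 / 579715+441 * sqrt(3) / 2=410.15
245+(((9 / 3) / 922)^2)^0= 246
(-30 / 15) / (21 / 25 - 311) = 25 / 3877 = 0.01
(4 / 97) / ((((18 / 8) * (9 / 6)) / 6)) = 64 / 873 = 0.07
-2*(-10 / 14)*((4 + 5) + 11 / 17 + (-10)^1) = -60 / 119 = -0.50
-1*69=-69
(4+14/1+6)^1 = 24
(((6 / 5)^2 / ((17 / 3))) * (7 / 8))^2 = 35721 / 722500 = 0.05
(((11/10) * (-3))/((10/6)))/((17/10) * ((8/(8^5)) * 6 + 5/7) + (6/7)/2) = -1419264/1179385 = -1.20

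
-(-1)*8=8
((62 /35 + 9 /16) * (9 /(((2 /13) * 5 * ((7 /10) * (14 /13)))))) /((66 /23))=15240927 /1207360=12.62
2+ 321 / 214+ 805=1617 / 2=808.50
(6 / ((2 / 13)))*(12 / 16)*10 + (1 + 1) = 589 / 2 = 294.50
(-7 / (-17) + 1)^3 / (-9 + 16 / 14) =-96768 / 270215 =-0.36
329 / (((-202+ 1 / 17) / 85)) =-475405 / 3433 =-138.48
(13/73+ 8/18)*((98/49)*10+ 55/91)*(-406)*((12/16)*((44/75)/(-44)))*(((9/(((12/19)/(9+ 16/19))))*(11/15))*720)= 3659711550/949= 3856387.30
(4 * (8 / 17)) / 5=32 / 85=0.38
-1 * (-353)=353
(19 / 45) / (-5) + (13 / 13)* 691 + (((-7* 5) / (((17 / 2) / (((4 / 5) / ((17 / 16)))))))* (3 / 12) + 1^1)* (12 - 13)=44912159 / 65025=690.69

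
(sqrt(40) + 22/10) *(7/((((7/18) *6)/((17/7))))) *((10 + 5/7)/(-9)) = -850 *sqrt(10)/49-935/49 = -73.94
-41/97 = -0.42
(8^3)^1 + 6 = 518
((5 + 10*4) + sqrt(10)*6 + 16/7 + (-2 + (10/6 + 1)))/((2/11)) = 33*sqrt(10) + 11077/42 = 368.09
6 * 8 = 48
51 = 51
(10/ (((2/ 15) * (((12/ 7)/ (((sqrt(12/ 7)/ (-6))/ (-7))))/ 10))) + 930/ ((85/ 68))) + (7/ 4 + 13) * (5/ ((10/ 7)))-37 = 125 * sqrt(21)/ 42 + 6069/ 8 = 772.26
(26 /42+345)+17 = 7615 /21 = 362.62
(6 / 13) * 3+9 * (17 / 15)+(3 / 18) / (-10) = 9023 / 780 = 11.57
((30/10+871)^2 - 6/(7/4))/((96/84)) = 1336777/2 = 668388.50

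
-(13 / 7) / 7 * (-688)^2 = -125581.06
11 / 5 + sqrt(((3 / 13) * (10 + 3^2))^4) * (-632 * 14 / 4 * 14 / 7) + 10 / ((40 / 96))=-71845741 / 845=-85024.55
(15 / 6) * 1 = 5 / 2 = 2.50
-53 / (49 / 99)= -5247 / 49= -107.08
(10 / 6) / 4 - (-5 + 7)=-19 / 12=-1.58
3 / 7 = 0.43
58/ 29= 2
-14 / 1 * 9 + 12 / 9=-374 / 3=-124.67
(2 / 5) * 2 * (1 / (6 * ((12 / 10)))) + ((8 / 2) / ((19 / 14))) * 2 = 6.01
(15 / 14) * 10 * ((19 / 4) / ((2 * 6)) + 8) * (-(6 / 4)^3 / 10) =-54405 / 1792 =-30.36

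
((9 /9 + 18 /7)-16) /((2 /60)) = -2610 /7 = -372.86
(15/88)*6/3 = 15/44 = 0.34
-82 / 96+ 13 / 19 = -155 / 912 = -0.17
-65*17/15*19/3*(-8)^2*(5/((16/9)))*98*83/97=-683093320/97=-7042199.18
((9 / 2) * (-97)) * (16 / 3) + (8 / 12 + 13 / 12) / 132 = -1229177 / 528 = -2327.99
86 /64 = 43 /32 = 1.34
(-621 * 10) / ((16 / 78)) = -121095 / 4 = -30273.75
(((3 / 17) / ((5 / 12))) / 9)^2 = 16 / 7225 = 0.00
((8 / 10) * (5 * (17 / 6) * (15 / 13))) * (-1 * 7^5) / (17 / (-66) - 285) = 188574540 / 244751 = 770.48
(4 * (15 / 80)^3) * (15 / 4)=405 / 4096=0.10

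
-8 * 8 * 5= -320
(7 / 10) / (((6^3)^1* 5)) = 7 / 10800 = 0.00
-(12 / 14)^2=-36 / 49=-0.73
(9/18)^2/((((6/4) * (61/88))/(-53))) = -2332/183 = -12.74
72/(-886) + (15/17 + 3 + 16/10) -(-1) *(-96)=-3411502/37655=-90.60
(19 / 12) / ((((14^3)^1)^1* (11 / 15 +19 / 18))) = 285 / 883568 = 0.00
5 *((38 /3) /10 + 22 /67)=1603 /201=7.98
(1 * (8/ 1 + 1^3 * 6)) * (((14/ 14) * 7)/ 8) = 49/ 4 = 12.25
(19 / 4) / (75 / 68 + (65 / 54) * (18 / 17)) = 969 / 485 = 2.00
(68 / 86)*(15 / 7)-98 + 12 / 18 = -86362 / 903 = -95.64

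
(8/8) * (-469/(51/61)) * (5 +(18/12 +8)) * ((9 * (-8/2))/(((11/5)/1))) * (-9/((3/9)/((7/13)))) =-1935079.34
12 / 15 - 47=-231 / 5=-46.20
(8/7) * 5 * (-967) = -38680/7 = -5525.71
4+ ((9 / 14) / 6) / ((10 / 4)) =283 / 70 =4.04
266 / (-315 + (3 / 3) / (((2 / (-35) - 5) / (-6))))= -2242 / 2645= -0.85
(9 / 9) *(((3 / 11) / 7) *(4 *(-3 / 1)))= -36 / 77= -0.47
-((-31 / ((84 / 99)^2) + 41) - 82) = 65903 / 784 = 84.06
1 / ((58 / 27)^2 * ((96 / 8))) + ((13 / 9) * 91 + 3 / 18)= 15940819 / 121104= 131.63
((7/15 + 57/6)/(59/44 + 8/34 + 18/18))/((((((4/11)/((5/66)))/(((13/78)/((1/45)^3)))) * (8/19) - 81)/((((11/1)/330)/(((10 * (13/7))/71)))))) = -1827645435/300271872938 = -0.01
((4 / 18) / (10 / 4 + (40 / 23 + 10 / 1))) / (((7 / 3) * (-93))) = -92 / 1279215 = -0.00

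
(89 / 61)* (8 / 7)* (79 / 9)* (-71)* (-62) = 247603696 / 3843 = 64429.79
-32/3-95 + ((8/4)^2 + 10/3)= -295/3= -98.33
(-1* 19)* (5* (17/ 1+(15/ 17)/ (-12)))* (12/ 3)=-109345/ 17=-6432.06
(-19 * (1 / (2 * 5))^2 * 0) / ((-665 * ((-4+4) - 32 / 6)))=0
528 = 528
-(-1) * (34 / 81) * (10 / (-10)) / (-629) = 2 / 2997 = 0.00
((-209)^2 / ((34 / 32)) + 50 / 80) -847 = 5476061 / 136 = 40265.15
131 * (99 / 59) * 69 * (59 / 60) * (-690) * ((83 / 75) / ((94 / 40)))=-1138859766 / 235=-4846211.77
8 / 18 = 4 / 9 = 0.44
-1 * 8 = -8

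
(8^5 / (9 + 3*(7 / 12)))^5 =38685626227668133590597632 / 147008443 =263152411101096646.47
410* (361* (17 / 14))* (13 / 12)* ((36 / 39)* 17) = 21387445 / 7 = 3055349.29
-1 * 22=-22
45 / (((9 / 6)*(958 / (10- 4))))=90 / 479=0.19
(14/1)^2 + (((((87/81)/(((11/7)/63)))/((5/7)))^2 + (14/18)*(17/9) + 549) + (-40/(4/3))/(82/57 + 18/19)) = 72780947533/16661700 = 4368.16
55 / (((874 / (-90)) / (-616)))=1524600 / 437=3488.79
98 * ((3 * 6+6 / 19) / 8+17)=35917 / 19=1890.37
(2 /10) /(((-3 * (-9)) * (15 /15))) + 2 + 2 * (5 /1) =1621 /135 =12.01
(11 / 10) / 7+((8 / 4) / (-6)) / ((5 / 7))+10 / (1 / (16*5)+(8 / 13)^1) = 428311 / 27426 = 15.62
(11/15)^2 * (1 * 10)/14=121/315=0.38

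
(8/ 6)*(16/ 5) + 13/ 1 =259/ 15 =17.27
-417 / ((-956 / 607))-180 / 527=264.43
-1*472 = -472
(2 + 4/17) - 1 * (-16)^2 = -4314/17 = -253.76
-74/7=-10.57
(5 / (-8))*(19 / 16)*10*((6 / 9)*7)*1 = -3325 / 96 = -34.64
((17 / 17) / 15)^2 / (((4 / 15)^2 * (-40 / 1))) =-1 / 640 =-0.00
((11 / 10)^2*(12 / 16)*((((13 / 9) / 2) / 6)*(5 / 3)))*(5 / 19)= 1573 / 32832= 0.05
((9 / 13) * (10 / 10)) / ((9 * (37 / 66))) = 66 / 481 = 0.14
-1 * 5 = -5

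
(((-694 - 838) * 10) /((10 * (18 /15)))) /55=-766 /33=-23.21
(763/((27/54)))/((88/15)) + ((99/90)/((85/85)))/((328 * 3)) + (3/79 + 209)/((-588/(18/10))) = 108719190787/418997040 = 259.47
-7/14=-1/2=-0.50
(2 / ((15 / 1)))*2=4 / 15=0.27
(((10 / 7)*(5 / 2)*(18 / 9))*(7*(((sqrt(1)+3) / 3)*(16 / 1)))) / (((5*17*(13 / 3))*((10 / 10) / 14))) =8960 / 221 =40.54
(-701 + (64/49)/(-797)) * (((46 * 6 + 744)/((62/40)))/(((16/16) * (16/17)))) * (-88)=52217396305800/1210643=43131952.45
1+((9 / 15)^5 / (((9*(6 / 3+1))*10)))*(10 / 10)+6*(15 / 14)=1625063 / 218750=7.43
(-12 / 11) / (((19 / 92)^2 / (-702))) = 71300736 / 3971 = 17955.36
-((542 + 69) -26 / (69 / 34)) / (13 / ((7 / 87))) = -22225 / 6003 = -3.70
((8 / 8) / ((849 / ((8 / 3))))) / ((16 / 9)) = 1 / 566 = 0.00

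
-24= -24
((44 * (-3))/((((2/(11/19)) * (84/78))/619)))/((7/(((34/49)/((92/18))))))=-446922333/1049237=-425.95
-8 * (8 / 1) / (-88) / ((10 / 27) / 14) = 1512 / 55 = 27.49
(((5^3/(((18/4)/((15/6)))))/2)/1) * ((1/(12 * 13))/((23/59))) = 0.57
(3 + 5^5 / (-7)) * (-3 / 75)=17.74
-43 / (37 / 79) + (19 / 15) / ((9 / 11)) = -90.26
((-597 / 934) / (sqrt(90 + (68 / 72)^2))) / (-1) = 5373* sqrt(601) / 1964669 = 0.07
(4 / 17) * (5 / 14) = 10 / 119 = 0.08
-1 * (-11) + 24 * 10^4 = 240011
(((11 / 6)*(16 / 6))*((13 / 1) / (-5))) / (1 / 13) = -165.24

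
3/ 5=0.60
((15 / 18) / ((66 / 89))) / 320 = 89 / 25344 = 0.00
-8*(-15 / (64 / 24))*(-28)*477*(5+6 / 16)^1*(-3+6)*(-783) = 15176806785 / 2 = 7588403392.50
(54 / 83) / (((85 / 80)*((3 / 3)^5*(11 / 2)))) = 1728 / 15521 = 0.11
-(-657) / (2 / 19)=12483 / 2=6241.50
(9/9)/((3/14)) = 14/3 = 4.67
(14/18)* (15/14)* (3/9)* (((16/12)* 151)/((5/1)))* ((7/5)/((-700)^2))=151/4725000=0.00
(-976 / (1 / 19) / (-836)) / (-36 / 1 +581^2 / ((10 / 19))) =2440 / 70546289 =0.00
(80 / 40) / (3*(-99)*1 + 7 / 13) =-13 / 1927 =-0.01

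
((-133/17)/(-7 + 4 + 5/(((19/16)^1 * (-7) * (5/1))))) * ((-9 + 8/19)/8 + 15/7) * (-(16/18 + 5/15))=-98021/29880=-3.28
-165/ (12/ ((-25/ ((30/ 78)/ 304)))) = 271700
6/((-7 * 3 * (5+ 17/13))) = -13/287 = -0.05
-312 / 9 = -34.67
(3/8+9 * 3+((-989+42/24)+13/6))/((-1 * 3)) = 22985/72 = 319.24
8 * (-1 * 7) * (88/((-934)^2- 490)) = -2464/435933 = -0.01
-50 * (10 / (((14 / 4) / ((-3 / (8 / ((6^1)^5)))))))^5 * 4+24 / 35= 674664061647745843200057624 / 84035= 8028369865505394695068.22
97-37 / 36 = 3455 / 36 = 95.97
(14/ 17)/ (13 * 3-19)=7/ 170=0.04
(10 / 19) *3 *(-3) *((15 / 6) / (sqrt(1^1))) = -11.84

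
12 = 12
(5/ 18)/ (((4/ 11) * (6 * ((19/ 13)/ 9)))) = 715/ 912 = 0.78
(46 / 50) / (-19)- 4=-1923 / 475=-4.05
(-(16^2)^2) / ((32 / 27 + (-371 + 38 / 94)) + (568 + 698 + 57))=-83165184 / 1210105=-68.73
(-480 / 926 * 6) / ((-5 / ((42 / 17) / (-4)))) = -3024 / 7871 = -0.38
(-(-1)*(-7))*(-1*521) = 3647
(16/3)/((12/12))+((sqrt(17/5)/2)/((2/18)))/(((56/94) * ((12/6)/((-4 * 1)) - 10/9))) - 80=-224/3 - 3807 * sqrt(85)/4060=-83.31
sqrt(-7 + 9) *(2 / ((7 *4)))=sqrt(2) / 14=0.10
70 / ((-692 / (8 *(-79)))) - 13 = 8811 / 173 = 50.93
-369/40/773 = -369/30920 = -0.01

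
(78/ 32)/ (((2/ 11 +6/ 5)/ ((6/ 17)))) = 6435/ 10336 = 0.62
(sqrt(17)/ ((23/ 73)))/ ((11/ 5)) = 365 * sqrt(17)/ 253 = 5.95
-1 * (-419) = 419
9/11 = 0.82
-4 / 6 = -2 / 3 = -0.67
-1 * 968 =-968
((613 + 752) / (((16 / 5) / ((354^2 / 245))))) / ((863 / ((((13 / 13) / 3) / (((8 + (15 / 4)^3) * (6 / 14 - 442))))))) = -2506320 / 797592367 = -0.00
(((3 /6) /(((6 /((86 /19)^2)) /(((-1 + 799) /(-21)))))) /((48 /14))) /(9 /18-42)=12943 /28386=0.46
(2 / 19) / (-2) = -1 / 19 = -0.05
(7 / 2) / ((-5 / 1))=-7 / 10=-0.70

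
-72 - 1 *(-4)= -68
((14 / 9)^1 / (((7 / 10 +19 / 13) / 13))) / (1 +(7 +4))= 5915 / 7587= 0.78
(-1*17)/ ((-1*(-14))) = -17/ 14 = -1.21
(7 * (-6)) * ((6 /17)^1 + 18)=-13104 /17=-770.82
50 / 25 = 2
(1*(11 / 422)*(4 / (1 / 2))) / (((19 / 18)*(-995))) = -792 / 3988955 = -0.00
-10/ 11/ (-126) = 5/ 693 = 0.01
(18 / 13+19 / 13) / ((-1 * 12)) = -37 / 156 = -0.24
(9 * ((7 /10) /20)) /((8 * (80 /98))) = 3087 /64000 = 0.05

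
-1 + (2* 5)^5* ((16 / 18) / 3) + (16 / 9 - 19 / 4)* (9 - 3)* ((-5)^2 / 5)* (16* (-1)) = 838493 / 27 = 31055.30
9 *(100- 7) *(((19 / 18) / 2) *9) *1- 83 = 15571 / 4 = 3892.75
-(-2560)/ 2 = 1280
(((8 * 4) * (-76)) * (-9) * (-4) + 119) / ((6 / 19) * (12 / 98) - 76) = 81400123 / 70720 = 1151.02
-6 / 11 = -0.55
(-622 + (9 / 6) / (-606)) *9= -5598.02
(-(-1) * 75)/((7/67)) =5025/7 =717.86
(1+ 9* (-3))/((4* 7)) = -13/14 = -0.93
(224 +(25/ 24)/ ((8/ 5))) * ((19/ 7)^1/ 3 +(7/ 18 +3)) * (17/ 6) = 396694201/ 145152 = 2732.96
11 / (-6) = -11 / 6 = -1.83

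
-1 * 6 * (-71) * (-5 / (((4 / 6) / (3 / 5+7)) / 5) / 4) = -60705 / 2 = -30352.50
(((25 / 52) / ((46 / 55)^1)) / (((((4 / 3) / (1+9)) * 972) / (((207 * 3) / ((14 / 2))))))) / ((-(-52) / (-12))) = -6875 / 75712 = -0.09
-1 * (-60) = 60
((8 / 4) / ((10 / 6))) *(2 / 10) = 6 / 25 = 0.24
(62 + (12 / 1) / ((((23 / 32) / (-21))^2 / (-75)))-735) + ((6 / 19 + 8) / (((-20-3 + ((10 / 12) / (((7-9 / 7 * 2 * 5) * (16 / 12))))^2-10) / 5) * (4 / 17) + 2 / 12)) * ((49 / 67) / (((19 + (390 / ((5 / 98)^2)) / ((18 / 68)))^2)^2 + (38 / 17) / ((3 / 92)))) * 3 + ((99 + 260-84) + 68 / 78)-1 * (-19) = -345880275551899801461787593066105549344322498847 / 449973273567923961631747910535098144896539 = -768668.49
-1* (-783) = 783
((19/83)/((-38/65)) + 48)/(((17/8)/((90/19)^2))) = 256057200/509371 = 502.69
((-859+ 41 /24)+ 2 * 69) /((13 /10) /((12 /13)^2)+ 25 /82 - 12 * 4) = 42466980 /2725843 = 15.58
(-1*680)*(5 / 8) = -425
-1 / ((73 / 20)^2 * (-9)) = 400 / 47961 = 0.01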